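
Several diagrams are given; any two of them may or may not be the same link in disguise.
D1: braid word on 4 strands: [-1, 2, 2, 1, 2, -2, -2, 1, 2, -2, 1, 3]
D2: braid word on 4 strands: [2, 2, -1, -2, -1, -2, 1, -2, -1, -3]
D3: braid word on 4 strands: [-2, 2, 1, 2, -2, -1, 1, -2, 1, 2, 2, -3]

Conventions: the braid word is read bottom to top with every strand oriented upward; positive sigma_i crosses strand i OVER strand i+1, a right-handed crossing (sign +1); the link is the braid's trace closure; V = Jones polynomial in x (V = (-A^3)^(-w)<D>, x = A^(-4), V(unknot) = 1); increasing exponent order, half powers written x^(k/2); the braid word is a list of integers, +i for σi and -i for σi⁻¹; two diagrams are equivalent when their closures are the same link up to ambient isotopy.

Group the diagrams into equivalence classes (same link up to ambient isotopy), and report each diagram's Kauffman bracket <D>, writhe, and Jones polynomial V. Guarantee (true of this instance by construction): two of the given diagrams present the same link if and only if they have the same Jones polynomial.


classes: {D1, D3} | {D2}
V(D1) = -x^(1/2) + x^(3/2) - x^(5/2) - x^(9/2)  [12 crossings, <D> = -A^-6 - A^2 + A^6 - A^10, w = +4]
D2 (bracket -2A^-10 + A^-6 - 2A^-2 + A^2 - A^6 + A^10; 10 crossings at w = -4): V = x^(-11/2) - x^(-9/2) + x^(-7/2) - 2x^(-5/2) + x^(-3/2) - 2x^(-1/2)
V(D3) = -x^(1/2) + x^(3/2) - x^(5/2) - x^(9/2)  [12 crossings, <D> = -A^-12 - A^-4 + 1 - A^4, w = +2]
note: 2 classes among 3 diagrams; unequal V(x) rules out equality


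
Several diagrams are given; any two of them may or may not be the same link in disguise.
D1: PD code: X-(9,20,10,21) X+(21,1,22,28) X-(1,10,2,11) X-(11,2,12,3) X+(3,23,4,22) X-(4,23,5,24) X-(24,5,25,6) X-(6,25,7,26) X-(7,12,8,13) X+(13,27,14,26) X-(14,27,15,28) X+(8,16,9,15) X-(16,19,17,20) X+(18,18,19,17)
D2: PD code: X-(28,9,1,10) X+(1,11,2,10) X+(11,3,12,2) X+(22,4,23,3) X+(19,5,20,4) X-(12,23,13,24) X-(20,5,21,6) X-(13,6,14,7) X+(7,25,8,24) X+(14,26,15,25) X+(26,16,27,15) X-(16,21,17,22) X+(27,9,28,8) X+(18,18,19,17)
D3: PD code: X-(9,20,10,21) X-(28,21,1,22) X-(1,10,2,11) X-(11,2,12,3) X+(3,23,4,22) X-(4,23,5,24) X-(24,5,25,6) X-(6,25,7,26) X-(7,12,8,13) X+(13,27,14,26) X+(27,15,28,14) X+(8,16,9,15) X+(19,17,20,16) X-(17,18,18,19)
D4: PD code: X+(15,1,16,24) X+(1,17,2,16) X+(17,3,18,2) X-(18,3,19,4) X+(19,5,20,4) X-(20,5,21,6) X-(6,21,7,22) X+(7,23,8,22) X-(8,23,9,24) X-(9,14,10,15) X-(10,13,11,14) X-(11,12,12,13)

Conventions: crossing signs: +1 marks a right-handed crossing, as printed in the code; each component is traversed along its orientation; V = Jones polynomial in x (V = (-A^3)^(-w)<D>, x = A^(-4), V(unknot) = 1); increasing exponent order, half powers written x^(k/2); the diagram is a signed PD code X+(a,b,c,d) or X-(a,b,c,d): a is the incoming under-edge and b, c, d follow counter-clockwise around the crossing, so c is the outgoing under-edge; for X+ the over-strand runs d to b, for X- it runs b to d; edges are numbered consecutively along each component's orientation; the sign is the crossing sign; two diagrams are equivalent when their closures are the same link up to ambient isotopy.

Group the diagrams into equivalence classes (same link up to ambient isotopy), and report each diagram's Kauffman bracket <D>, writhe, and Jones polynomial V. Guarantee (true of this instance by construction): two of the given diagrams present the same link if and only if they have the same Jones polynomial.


equivalence classes: {D1, D3} | {D2} | {D4}
D1 (bracket A^-8 - A^-4 + 2 - A^4 + A^8 - A^12; 14 crossings at w = -4): V = -x^-6 + x^-5 - x^-4 + 2x^-3 - x^-2 + x^-1
V(D2) = x - x^2 + 2x^3 - x^4 + x^5 - x^6  [14 crossings, <D> = -A^-12 + A^-8 - A^-4 + 2 - A^4 + A^8, w = +4]
V(D3) = -x^-6 + x^-5 - x^-4 + 2x^-3 - x^-2 + x^-1  (w -4, c 14, <D> = A^-8 - A^-4 + 2 - A^4 + A^8 - A^12)
V(D4) = 1  (w -2, c 12, <D> = A^-6)
key observation: comparing 4 Jones polynomials yields 3 groups


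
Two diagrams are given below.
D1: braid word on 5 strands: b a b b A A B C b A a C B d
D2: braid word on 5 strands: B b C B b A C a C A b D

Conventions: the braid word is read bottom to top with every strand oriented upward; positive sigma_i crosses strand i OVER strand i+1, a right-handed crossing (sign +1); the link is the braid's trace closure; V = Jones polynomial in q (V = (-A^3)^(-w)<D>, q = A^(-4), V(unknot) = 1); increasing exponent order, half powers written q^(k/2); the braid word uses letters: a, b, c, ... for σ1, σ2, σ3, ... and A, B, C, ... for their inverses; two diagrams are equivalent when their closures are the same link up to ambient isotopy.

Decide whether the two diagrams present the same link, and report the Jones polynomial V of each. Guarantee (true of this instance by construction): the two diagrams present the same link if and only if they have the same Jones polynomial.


equivalent: no
V(D1) = q^-4 - q^-3 + q^-2 - 2q^-1 + 2 - q + q^2  (w 0, c 14, <D> = A^-8 - A^-4 + 2 - 2A^4 + A^8 - A^12 + A^16)
V(D2) = -q^-4 + q^-3 + q^-1  (w -4, c 12, <D> = A^-8 + 1 - A^4)
why: comparing 2 Jones polynomials yields 2 groups


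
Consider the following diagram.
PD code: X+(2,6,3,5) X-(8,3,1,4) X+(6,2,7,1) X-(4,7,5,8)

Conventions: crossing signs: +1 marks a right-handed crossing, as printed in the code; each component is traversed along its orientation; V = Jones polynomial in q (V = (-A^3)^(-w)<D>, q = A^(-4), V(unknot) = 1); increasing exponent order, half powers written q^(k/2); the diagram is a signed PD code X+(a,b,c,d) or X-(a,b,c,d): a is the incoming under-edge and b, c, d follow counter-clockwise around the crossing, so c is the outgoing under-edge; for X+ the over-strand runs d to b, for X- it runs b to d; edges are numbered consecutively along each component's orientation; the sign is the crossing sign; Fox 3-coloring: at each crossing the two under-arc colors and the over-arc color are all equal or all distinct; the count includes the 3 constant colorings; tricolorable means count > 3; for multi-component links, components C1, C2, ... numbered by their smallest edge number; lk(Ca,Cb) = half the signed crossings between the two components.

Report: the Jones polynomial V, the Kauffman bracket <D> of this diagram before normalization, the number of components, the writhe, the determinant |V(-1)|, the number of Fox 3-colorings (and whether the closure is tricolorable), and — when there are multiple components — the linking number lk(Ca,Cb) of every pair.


V(q) = q^-2 - q^-1 + 1 - q + q^2
bracket: A^-8 - A^-4 + 1 - A^4 + A^8, w = 0
1 component, writhe 0, over 4 crossings
det 5, colorings 3 of 3^4 — not tricolorable
observation: V is palindromic (span 4, det 5): q -> 1/q fixes it; necessary, not sufficient, for amphichirality


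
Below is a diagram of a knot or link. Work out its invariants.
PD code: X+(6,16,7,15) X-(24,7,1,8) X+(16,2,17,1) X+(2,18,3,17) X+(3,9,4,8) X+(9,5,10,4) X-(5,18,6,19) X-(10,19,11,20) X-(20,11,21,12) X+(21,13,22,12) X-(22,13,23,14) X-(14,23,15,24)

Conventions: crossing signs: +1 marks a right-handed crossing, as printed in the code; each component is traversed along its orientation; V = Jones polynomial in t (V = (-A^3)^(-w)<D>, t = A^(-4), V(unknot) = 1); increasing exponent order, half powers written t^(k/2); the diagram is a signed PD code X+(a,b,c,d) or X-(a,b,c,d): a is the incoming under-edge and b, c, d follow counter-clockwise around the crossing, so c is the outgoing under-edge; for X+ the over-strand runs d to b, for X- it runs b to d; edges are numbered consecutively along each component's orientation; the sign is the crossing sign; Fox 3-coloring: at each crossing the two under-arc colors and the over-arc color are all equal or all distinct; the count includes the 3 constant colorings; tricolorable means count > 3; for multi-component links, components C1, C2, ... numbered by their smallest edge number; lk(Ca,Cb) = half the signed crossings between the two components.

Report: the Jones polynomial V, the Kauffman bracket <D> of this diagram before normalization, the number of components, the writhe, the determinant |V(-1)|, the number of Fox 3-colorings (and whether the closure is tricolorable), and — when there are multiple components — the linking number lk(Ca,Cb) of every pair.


Jones polynomial: V(t) = t^-4 - 3t^-3 + 5t^-2 - 6t^-1 + 7 - 6t + 5t^2 - 3t^3 + t^4
<D> = A^-16 - 3A^-12 + 5A^-8 - 6A^-4 + 7 - 6A^4 + 5A^8 - 3A^12 + A^16; writhe 0
components 1, writhe 0 (12 crossings)
3-colorings: 3 of 3^12, det 37 — not tricolorable
note: the span of V is 8, forcing >= 8 crossings in any diagram


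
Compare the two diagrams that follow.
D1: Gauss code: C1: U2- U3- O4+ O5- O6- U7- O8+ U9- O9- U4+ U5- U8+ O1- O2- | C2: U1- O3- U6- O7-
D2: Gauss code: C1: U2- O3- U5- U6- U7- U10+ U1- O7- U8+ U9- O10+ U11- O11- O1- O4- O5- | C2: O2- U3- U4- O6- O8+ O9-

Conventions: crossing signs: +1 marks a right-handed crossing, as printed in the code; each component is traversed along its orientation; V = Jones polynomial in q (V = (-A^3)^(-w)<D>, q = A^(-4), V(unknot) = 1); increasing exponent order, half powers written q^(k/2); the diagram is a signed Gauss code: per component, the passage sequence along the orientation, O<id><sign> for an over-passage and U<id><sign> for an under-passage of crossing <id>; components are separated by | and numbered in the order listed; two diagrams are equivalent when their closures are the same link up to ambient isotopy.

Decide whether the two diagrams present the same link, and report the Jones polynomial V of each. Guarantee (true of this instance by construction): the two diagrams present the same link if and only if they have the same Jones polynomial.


equivalent: yes
V(D1) = -q^(-11/2) + q^(-9/2) - q^(-7/2) - q^(-3/2)  (w -5, c 9, <D> = A^-9 + A^-1 - A^3 + A^7)
V(D2) = -q^(-11/2) + q^(-9/2) - q^(-7/2) - q^(-3/2)  [11 crossings, <D> = A^-15 + A^-7 - A^-3 + A, w = -7]
key observation: from 9 to 11 crossings by R-moves: one link, two diagrams


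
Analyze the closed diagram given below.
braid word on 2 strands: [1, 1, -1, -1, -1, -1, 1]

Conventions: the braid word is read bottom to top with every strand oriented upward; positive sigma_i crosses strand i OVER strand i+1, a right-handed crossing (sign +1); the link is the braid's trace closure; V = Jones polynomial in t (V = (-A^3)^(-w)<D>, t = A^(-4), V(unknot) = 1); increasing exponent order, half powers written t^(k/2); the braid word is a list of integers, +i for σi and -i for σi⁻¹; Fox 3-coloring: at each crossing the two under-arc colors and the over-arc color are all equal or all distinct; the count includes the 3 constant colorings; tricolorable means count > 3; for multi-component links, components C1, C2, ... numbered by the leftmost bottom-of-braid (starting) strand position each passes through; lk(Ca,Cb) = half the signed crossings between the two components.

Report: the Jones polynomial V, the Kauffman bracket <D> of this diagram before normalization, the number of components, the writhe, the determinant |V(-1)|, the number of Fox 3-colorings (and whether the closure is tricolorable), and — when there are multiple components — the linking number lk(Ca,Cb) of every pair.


V = 1
<D> = -A^-3 (w = -1)
1 component over 7 crossings, w = -1
3 Fox colorings among 3^7, |V(-1)| = 1: not tricolorable
why: one generator, power 1: the (2,1) torus pattern


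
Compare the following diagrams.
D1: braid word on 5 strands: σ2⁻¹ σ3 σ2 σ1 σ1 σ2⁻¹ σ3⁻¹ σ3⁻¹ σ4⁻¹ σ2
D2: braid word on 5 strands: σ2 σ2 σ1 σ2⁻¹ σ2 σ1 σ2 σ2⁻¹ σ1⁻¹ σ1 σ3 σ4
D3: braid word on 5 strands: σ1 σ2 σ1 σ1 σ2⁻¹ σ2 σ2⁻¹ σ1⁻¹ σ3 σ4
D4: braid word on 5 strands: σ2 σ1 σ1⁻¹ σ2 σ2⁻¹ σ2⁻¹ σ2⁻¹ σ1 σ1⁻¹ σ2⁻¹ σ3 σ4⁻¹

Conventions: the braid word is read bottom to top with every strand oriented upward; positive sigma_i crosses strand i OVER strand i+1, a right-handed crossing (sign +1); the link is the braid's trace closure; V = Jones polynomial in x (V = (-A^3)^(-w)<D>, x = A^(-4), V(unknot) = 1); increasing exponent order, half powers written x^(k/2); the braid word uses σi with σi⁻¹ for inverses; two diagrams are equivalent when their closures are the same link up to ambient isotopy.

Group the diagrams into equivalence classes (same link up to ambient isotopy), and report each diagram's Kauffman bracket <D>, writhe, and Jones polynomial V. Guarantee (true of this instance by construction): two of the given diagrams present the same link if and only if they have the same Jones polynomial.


equivalence classes: {D1, D3} | {D2} | {D4}
D1 (bracket A^-12 + A^-8 + A^-4 + 1; 10 crossings at w = 0): V = 1 + x + x^2 + x^3
D2 (bracket A^-2 + 2A^6 + A^14; 12 crossings at w = +6): V = x + 2x^3 + x^5
V(D3) = 1 + x + x^2 + x^3  (w +4, c 10, <D> = 1 + A^4 + A^8 + A^12)
D4 (bracket A^-6 + A^-2 + A^2 + A^6; 12 crossings at w = -2): V = x^-3 + x^-2 + x^-1 + 1
observation: V(x) takes 3 values over 4 diagrams, fixing the grouping


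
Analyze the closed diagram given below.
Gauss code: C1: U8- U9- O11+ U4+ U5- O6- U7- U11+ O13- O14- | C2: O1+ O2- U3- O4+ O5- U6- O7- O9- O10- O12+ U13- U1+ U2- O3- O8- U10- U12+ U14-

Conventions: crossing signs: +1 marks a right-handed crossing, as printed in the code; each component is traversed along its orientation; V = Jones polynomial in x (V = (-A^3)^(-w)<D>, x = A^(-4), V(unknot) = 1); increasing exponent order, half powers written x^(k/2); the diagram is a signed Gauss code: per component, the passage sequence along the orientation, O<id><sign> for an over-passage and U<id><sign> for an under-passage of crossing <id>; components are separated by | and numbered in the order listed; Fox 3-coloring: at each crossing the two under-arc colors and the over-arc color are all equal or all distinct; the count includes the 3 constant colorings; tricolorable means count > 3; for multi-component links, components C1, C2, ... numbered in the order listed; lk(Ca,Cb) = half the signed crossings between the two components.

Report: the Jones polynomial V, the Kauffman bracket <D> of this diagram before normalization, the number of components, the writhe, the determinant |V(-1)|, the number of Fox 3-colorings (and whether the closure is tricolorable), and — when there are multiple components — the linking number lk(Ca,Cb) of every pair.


V = -x^(-15/2) + x^(-13/2) - 2x^(-11/2) + 2x^(-9/2) - 2x^(-7/2) + x^(-5/2) - x^(-3/2)
<D> = -A^-12 + A^-8 - 2A^-4 + 2 - 2A^4 + A^8 - A^12 (w = -6)
2 components over 14 crossings, w = -6
lk(C1,C2): -3
3 Fox colorings among 3^14, |V(-1)| = 10: not tricolorable
why: w = -6 shifts under R1 moves; the (-A^3)^(6) factor cancels that in V


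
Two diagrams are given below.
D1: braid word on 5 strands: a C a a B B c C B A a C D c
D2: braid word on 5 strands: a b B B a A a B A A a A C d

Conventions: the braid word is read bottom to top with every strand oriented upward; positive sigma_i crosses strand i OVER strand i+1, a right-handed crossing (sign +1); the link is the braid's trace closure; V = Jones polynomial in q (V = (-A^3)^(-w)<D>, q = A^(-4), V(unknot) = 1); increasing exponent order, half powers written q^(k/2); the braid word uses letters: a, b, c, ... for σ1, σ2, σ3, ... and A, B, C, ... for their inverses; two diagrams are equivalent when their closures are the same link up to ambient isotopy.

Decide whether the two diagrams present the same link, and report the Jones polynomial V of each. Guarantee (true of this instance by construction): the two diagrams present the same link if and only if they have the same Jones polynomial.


equivalent: no
D1 (bracket -A^-18 + A^-14 - A^-10 + 3A^-6 - A^-2 + A^2 - A^6; 14 crossings at w = -2): V = -q^-3 + q^-2 - q^-1 + 3 - q + q^2 - q^3
D2 (bracket A^-6; 14 crossings at w = -2): V = 1
key observation: comparing 2 Jones polynomials yields 2 groups


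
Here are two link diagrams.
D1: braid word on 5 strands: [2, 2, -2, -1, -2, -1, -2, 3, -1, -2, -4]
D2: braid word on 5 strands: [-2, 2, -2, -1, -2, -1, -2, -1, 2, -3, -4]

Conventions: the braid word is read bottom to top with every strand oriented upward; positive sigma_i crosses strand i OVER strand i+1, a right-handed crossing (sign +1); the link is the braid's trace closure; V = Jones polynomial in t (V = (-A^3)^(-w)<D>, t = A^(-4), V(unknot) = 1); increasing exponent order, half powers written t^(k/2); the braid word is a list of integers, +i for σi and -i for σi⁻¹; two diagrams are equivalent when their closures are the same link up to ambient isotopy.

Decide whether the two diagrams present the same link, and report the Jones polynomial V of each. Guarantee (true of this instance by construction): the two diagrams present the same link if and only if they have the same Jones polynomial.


equivalent: yes
V(D1) = -t^(-11/2) + t^(-9/2) - t^(-7/2) - t^(-3/2)  (w -5, c 11, <D> = A^-9 + A^-1 - A^3 + A^7)
V(D2) = -t^(-11/2) + t^(-9/2) - t^(-7/2) - t^(-3/2)  (w -7, c 11, <D> = A^-15 + A^-7 - A^-3 + A)
why: all 2 diagrams share one V(t), hence one class


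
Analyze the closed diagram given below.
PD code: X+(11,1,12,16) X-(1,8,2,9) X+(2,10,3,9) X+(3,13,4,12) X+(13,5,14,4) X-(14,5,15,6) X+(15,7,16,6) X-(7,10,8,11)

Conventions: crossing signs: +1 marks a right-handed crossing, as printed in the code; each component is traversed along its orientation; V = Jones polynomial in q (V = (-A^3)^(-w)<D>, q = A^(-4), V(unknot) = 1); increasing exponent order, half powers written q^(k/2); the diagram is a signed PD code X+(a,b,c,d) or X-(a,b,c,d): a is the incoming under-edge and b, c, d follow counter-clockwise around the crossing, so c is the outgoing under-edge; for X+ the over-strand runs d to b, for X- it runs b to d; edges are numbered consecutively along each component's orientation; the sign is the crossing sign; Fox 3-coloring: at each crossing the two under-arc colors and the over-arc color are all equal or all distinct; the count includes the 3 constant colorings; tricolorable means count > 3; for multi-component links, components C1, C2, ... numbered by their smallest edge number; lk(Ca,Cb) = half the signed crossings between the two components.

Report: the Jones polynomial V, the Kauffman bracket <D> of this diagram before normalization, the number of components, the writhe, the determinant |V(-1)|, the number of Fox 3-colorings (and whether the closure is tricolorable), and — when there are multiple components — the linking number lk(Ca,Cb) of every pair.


V = q + q^3 - q^4
<D> = -A^-10 + A^-6 + A^2 (w = +2)
1 component over 8 crossings, w = +2
9 Fox colorings among 3^8, |V(-1)| = 3: tricolorable
why: det 3 = |V(-1)|; divisible by 3, so tricolorable


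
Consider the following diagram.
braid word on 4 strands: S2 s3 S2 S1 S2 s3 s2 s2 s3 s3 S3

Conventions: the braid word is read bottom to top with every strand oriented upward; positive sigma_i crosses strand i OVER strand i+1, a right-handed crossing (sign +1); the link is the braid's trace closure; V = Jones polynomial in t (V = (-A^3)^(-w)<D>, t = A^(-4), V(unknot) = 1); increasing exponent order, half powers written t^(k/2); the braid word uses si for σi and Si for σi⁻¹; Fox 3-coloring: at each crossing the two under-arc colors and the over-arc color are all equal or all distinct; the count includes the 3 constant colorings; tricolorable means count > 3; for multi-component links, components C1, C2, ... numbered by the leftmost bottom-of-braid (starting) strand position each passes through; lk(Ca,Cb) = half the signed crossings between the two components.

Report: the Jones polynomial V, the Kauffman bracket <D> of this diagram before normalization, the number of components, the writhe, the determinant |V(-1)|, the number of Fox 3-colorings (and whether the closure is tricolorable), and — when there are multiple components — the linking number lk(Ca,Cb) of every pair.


V = -t^-1 + 2 - t + 2t^2 - t^3 + t^4 - t^5
<D> = A^-17 - A^-13 + A^-9 - 2A^-5 + A^-1 - 2A^3 + A^7 (w = +1)
1 component over 11 crossings, w = +1
9 Fox colorings among 3^11, |V(-1)| = 9: tricolorable
why: |V(-1)| = 9: so tricolorable, since 3 divides 9


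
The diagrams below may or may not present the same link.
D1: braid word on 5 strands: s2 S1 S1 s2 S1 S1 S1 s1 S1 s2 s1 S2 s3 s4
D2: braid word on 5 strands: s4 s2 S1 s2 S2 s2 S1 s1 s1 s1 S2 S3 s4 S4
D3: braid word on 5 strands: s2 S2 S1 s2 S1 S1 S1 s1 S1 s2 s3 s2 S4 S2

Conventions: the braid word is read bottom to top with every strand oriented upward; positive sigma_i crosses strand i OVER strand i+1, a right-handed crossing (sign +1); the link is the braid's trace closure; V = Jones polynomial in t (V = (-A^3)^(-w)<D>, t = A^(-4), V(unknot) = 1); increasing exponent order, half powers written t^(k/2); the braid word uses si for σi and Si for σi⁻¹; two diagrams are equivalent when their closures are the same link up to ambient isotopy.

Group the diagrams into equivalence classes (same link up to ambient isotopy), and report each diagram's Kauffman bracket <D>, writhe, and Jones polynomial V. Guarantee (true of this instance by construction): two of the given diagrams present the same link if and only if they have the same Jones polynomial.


equivalence classes: {D1, D3} | {D2}
D1 (bracket A^-4 - 1 + 2A^4 - 2A^8 + 2A^12 - 2A^16 + A^20; 14 crossings at w = 0): V = t^-5 - 2t^-4 + 2t^-3 - 2t^-2 + 2t^-1 - 1 + t
V(D2) = 1  (w +2, c 14, <D> = A^6)
V(D3) = t^-5 - 2t^-4 + 2t^-3 - 2t^-2 + 2t^-1 - 1 + t  [14 crossings, <D> = A^-10 - A^-6 + 2A^-2 - 2A^2 + 2A^6 - 2A^10 + A^14, w = -2]
key observation: 2 classes among 3 diagrams; unequal V(t) rules out equality


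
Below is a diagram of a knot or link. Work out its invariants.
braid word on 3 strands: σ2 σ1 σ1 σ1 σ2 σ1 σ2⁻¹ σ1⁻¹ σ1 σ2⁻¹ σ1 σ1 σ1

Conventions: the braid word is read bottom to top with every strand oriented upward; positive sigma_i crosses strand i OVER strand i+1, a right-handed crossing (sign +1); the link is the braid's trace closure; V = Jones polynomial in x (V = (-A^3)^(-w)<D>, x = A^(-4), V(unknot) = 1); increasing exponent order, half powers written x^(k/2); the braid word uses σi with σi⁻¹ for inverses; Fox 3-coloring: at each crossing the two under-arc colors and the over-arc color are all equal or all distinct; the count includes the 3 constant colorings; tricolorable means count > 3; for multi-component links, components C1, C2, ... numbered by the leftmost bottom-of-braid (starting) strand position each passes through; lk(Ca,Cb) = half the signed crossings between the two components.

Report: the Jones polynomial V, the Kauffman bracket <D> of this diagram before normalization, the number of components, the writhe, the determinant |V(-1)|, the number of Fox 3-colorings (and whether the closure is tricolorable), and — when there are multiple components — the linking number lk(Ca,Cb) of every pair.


V = -x^(5/2) - x^(9/2) + x^(11/2) - x^(13/2) + x^(15/2) - x^(17/2)
<D> = A^-13 - A^-9 + A^-5 - A^-1 + A^3 + A^11 (w = +7)
2 components over 13 crossings, w = +7
lk(C1,C2): +3
9 Fox colorings among 3^13, |V(-1)| = 6: tricolorable
why: |V(-1)| = 6: so tricolorable, since 3 divides 6


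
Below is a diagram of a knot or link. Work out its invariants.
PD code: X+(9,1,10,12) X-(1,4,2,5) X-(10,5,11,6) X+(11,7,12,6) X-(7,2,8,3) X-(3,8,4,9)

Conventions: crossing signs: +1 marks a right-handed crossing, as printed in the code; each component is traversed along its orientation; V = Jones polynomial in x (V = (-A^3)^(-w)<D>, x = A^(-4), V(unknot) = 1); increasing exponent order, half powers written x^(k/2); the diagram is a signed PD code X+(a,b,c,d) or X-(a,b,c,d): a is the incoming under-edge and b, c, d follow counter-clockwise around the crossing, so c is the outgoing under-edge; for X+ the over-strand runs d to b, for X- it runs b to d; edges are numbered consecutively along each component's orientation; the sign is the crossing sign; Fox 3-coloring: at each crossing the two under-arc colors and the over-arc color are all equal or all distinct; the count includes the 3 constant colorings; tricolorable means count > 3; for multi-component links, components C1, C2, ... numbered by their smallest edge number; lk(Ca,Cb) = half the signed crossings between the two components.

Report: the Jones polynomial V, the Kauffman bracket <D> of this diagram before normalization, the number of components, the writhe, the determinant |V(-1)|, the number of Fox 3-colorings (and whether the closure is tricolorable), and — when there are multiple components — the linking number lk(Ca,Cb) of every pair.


V(x) = -x^-4 + x^-3 + x^-1
bracket: A^-2 + A^6 - A^10, w = -2
1 component, writhe -2, over 6 crossings
det 3, colorings 9 of 3^6 — tricolorable
observation: V spans 3 powers of x: at least 3 crossings in any diagram


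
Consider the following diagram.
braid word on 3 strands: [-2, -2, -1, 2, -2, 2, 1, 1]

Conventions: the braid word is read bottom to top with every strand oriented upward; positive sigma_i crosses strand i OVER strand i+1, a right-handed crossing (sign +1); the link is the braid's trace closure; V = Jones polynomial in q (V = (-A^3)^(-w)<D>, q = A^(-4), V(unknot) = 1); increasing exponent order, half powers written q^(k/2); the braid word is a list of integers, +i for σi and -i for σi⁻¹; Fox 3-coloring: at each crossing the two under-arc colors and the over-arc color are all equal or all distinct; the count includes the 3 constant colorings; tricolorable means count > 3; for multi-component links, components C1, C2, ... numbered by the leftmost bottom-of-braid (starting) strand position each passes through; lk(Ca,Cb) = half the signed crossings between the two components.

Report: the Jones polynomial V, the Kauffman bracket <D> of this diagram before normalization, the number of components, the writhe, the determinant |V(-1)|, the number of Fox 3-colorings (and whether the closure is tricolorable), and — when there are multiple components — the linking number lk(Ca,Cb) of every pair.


V(q) = q^-2 - q^-1 + 1 - q + q^2
bracket: A^-8 - A^-4 + 1 - A^4 + A^8, w = 0
1 component, writhe 0, over 8 crossings
det 5, colorings 3 of 3^8 — not tricolorable
observation: w = 0 shifts under R1 moves; the (-A^3)^(0) factor cancels that in V


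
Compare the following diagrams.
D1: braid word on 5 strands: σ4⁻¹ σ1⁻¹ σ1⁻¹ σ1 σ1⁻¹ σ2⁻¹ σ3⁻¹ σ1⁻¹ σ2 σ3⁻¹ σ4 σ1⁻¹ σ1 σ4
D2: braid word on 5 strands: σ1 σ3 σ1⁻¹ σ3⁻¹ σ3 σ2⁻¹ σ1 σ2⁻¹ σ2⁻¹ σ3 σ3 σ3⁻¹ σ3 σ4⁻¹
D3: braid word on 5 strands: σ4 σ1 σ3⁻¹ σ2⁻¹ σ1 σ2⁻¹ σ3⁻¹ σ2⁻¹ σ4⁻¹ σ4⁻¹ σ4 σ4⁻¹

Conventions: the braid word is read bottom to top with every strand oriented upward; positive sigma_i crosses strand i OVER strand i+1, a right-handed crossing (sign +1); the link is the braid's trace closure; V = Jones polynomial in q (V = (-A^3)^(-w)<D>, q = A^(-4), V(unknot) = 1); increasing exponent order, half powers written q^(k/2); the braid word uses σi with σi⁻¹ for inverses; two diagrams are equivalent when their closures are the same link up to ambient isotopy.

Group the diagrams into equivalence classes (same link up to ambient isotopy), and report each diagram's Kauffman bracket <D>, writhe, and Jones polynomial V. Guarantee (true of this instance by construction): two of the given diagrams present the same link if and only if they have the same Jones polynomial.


grouping into links: {D1} | {D2} | {D3}
V(D1) = -q^-6 + q^-5 - q^-4 + 2q^-3 - q^-2 + q^-1  (w -4, c 14, <D> = A^-8 - A^-4 + 2 - A^4 + A^8 - A^12)
D2 (bracket -A^-12 + A^-8 - A^-4 + 3 - A^4 + A^8 - A^12; 14 crossings at w = 0): V = -q^-3 + q^-2 - q^-1 + 3 - q + q^2 - q^3
V(D3) = q^-5 - 2q^-4 + 2q^-3 - 2q^-2 + 2q^-1 - 1 + q  [12 crossings, <D> = A^-16 - A^-12 + 2A^-8 - 2A^-4 + 2 - 2A^4 + A^8, w = -4]
why: comparing 3 Jones polynomials yields 3 groups


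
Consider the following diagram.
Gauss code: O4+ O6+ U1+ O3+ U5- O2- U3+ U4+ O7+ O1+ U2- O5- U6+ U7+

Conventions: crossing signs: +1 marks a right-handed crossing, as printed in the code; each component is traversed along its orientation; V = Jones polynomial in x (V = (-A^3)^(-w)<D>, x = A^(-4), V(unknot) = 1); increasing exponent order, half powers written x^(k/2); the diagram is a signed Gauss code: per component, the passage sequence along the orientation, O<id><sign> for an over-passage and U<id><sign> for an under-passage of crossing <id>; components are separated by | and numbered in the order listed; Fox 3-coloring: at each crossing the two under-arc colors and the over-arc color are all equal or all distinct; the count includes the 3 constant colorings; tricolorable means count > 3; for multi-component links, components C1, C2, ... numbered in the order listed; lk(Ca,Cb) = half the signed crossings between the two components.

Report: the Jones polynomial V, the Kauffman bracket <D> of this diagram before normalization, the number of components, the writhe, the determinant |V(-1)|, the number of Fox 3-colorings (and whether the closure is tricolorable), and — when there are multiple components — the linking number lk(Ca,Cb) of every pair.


V = x^-1 - 1 + 2x - 2x^2 + 2x^3 - 2x^4 + x^5
<D> = -A^-11 + 2A^-7 - 2A^-3 + 2A - 2A^5 + A^9 - A^13 (w = +3)
1 component over 7 crossings, w = +3
3 Fox colorings among 3^7, |V(-1)| = 11: not tricolorable
why: the span of V is 6, forcing >= 6 crossings in any diagram


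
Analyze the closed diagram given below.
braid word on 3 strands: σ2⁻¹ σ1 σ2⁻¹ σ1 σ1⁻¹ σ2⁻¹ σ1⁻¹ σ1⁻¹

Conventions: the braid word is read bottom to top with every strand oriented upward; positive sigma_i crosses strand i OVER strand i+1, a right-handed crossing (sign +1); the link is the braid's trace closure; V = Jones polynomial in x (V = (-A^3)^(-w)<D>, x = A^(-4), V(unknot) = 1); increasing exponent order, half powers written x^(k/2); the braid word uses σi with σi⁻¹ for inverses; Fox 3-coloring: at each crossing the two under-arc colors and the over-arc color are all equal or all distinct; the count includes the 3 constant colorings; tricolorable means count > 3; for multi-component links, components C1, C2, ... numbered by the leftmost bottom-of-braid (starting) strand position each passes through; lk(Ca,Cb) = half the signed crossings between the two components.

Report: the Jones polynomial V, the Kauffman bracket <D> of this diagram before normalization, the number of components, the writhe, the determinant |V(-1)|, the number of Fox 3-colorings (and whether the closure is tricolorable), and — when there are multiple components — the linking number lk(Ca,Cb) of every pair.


V = -x^-6 + x^-5 - x^-4 + 2x^-3 - x^-2 + x^-1
<D> = A^-8 - A^-4 + 2 - A^4 + A^8 - A^12 (w = -4)
1 component over 8 crossings, w = -4
3 Fox colorings among 3^8, |V(-1)| = 7: not tricolorable
why: the word shrinks to σ2⁻¹ σ1 σ2⁻¹ σ2⁻¹ σ1⁻¹ σ1⁻¹ after cancelling


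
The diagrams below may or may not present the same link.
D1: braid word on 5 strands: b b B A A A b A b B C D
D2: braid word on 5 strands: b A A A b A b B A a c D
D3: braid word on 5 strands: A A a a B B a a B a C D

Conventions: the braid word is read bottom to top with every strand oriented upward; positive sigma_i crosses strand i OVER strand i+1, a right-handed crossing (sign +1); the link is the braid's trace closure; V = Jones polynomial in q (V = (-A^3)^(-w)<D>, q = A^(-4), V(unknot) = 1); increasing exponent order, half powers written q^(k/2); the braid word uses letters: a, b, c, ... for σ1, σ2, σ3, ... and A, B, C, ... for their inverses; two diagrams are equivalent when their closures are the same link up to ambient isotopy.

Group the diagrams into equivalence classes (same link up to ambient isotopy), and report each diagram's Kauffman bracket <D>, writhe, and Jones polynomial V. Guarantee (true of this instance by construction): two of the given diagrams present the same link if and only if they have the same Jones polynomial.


classes: {D1, D2} | {D3}
V(D1) = q^-5 - 2q^-4 + 2q^-3 - 2q^-2 + 2q^-1 - 1 + q  [12 crossings, <D> = A^-16 - A^-12 + 2A^-8 - 2A^-4 + 2 - 2A^4 + A^8, w = -4]
V(D2) = q^-5 - 2q^-4 + 2q^-3 - 2q^-2 + 2q^-1 - 1 + q  (w -2, c 12, <D> = A^-10 - A^-6 + 2A^-2 - 2A^2 + 2A^6 - 2A^10 + A^14)
V(D3) = -q^-3 + 2q^-2 - 2q^-1 + 3 - 2q + 2q^2 - q^3  [12 crossings, <D> = -A^-18 + 2A^-14 - 2A^-10 + 3A^-6 - 2A^-2 + 2A^2 - A^6, w = -2]
note: V(q) takes 2 values over 3 diagrams, fixing the grouping


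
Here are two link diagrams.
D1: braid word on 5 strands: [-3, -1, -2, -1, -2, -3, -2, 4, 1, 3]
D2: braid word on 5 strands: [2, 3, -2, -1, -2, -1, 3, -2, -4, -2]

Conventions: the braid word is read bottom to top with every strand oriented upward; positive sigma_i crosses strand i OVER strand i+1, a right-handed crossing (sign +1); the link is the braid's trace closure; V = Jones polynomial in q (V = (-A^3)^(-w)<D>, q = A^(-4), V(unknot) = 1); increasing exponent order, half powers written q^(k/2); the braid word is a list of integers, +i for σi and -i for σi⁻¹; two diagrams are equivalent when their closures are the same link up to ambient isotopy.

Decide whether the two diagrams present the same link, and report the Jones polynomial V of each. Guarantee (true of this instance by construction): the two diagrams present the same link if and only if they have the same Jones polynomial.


same link: no
V(D1) = -q^-4 + q^-3 + q^-1  [10 crossings, <D> = A^-8 + 1 - A^4, w = -4]
V(D2) = q^-5 - 2q^-4 + 2q^-3 - 2q^-2 + 2q^-1 - 1 + q  [10 crossings, <D> = A^-16 - A^-12 + 2A^-8 - 2A^-4 + 2 - 2A^4 + A^8, w = -4]
insight: 2 classes among 2 diagrams; unequal V(q) rules out equality


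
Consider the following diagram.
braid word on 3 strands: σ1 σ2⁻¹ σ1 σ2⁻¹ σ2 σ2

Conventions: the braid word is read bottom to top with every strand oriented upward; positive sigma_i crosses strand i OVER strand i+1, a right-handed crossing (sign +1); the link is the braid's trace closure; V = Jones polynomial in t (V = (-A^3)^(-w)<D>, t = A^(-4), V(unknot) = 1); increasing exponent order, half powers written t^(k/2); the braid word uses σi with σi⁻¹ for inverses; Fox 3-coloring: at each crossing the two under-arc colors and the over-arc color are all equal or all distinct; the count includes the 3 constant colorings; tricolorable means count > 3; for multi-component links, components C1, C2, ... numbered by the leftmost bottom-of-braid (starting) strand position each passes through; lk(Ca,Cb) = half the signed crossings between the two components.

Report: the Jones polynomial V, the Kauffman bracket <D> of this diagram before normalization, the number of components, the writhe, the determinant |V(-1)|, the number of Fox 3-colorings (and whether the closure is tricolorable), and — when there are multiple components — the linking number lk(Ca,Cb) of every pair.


V(t) = 1
bracket: A^6, w = +2
1 component, writhe +2, over 6 crossings
det 1, colorings 3 of 3^6 — not tricolorable
observation: |V(-1)| = 1: so not tricolorable, since 3 does not divide 1


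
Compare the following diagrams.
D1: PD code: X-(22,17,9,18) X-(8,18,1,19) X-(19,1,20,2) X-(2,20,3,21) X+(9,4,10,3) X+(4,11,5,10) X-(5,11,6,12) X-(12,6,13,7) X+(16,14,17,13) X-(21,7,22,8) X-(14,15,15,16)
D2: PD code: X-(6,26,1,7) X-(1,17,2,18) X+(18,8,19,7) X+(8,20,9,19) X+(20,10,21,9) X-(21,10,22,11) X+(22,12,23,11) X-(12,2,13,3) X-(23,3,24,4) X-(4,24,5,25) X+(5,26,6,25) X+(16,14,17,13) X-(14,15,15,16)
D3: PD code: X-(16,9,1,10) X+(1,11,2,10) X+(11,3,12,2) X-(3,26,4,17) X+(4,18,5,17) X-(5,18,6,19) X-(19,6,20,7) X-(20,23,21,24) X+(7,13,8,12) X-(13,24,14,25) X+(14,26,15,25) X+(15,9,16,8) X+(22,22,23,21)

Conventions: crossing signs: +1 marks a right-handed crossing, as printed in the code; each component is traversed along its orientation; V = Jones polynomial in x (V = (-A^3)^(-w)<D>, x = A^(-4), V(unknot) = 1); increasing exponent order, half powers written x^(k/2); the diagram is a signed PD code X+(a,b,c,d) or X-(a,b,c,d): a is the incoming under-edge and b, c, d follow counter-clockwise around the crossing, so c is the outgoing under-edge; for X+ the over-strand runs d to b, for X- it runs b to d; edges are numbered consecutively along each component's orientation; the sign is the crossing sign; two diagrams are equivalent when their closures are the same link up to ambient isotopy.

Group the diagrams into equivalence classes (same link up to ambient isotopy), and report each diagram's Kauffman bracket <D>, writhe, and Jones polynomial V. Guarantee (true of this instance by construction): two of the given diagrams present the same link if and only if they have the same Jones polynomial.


equivalence classes: {D1} | {D2} | {D3}
D1 (bracket A^-9 + A^-1 - A^3 + A^7; 11 crossings at w = -5): V = -x^(-11/2) + x^(-9/2) - x^(-7/2) - x^(-3/2)
V(D2) = -x^(-7/2) - x^(-3/2) - x^(1/2) + x^(3/2)  [13 crossings, <D> = -A^-9 + A^-5 + A^3 + A^11, w = -1]
V(D3) = -x^(-3/2) - 2x^(1/2) + x^(3/2) - x^(5/2) + x^(7/2)  (w +1, c 13, <D> = -A^-11 + A^-7 - A^-3 + 2A + A^9)
observation: V(x) takes 3 values over 3 diagrams, fixing the grouping


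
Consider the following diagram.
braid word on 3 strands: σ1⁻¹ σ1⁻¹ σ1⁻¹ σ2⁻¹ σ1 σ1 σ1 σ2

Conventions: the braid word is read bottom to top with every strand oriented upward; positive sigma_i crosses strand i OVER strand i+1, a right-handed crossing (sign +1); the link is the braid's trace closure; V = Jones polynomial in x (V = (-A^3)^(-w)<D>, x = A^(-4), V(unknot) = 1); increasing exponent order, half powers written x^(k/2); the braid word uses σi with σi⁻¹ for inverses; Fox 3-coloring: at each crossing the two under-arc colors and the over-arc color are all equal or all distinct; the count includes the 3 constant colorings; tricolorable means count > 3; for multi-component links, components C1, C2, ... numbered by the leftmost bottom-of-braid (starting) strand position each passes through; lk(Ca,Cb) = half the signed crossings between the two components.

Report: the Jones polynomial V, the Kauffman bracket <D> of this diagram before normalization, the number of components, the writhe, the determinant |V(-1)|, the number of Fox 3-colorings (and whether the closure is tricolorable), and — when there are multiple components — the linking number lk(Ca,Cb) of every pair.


Jones polynomial: V(x) = -x^-3 + x^-2 - x^-1 + 3 - x + x^2 - x^3
<D> = -A^-12 + A^-8 - A^-4 + 3 - A^4 + A^8 - A^12; writhe 0
components 1, writhe 0 (8 crossings)
3-colorings: 27 of 3^8, det 9 — tricolorable
note: the span of V is 6, forcing >= 6 crossings in any diagram


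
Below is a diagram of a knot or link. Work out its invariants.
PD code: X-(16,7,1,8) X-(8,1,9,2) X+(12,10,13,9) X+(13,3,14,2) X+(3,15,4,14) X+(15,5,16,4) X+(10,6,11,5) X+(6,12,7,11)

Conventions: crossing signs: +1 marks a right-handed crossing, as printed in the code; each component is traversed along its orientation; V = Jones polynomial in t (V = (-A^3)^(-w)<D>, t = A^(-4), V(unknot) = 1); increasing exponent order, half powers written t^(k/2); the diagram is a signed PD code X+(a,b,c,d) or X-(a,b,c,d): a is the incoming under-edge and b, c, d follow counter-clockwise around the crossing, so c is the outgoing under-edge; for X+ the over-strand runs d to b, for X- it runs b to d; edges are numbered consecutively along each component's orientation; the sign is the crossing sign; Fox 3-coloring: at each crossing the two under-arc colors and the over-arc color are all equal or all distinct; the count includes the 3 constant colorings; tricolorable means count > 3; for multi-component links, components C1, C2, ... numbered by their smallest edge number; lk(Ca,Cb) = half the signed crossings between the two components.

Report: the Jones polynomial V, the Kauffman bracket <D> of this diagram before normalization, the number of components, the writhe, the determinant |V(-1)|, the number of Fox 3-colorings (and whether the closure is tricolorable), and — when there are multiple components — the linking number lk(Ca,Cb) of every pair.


Jones polynomial: V(t) = 2t - 2t^2 + 3t^3 - 3t^4 + 2t^5 - 2t^6 + t^7
<D> = A^-16 - 2A^-12 + 2A^-8 - 3A^-4 + 3 - 2A^4 + 2A^8; writhe +4
components 1, writhe +4 (8 crossings)
3-colorings: 9 of 3^8, det 15 — tricolorable
note: w = +4 shifts under R1 moves; the (-A^3)^(-4) factor cancels that in V


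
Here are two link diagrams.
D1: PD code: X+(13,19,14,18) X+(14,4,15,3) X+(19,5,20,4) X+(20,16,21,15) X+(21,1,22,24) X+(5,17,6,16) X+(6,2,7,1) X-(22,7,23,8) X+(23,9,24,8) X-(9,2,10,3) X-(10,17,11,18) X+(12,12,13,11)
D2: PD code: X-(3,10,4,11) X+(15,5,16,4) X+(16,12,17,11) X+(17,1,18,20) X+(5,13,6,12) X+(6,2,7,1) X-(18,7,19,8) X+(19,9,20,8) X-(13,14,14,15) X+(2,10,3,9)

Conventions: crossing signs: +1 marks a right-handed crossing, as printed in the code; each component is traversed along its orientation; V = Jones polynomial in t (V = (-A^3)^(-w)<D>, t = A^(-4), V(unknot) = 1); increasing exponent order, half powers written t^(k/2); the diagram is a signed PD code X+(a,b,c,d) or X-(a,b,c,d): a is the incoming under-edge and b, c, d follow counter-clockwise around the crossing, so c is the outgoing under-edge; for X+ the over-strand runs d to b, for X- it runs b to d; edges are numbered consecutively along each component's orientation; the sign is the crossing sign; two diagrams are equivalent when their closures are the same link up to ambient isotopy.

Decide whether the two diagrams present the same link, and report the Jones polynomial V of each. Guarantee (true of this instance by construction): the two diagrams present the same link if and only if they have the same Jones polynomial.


same link: yes
V(D1) = t + t^3 - t^4  [12 crossings, <D> = -A^2 + A^6 + A^14, w = +6]
V(D2) = t + t^3 - t^4  [10 crossings, <D> = -A^-4 + 1 + A^8, w = +4]
insight: from 12 to 10 crossings by R-moves: one link, two diagrams
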